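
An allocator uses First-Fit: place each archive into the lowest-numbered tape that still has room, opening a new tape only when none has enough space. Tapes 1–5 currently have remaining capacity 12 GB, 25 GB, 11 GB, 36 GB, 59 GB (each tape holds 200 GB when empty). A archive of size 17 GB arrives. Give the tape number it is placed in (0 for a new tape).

Tapes with room: tape 2 (25 GB), tape 4 (36 GB), tape 5 (59 GB).
The first with room is tape 2.

2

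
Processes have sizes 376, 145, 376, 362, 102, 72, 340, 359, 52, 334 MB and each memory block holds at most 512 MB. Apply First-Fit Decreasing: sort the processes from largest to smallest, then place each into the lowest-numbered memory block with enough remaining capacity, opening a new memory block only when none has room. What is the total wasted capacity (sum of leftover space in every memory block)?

554

Sorted descending: 376, 376, 362, 359, 340, 334, 145, 102, 72, 52.
memory block 1: place 376 MB, 136 MB left
memory block 2: place 376 MB, 136 MB left
memory block 3: place 362 MB, 150 MB left
memory block 4: place 359 MB, 153 MB left
memory block 5: place 340 MB, 172 MB left
memory block 6: place 334 MB, 178 MB left
memory block 3: place 145 MB, 5 MB left
memory block 1: place 102 MB, 34 MB left
memory block 2: place 72 MB, 64 MB left
memory block 2: place 52 MB, 12 MB left
6 memory blocks × 512 MB = 3072 MB; used 2518 MB; unused 554 MB.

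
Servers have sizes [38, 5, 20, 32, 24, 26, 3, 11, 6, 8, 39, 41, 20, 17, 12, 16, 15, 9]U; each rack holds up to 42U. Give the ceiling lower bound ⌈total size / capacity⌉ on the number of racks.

9 racks

Total size = 38 + 5 + 20 + 32 + 24 + 26 + 3 + 11 + 6 + 8 + 39 + 41 + 20 + 17 + 12 + 16 + 15 + 9 = 342U.
⌈342 / 42⌉ = 9.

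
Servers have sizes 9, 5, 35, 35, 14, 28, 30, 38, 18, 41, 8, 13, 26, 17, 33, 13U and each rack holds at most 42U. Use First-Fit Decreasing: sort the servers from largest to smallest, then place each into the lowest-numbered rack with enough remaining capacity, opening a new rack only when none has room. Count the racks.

Sorted descending: 41, 38, 35, 35, 33, 30, 28, 26, 18, 17, 14, 13, 13, 9, 8, 5.
41U → rack 1 (remaining 1U)
38U → rack 2 (remaining 4U)
35U → rack 3 (remaining 7U)
35U → rack 4 (remaining 7U)
33U → rack 5 (remaining 9U)
30U → rack 6 (remaining 12U)
28U → rack 7 (remaining 14U)
26U → rack 8 (remaining 16U)
18U → rack 9 (remaining 24U)
17U → rack 9 (remaining 7U)
14U → rack 7 (remaining 0U)
13U → rack 8 (remaining 3U)
13U → rack 10 (remaining 29U)
9U → rack 5 (remaining 0U)
8U → rack 6 (remaining 4U)
5U → rack 3 (remaining 2U)

10 racks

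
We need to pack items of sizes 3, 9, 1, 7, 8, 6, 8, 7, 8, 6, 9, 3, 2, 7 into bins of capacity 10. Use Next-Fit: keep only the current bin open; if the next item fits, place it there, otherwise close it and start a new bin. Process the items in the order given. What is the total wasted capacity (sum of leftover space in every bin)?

Put 3 in bin 1; 7 remain.
Put 9 in bin 2; 1 remain.
Put 1 in bin 2; 0 remain.
Put 7 in bin 3; 3 remain.
Put 8 in bin 4; 2 remain.
Put 6 in bin 5; 4 remain.
Put 8 in bin 6; 2 remain.
Put 7 in bin 7; 3 remain.
Put 8 in bin 8; 2 remain.
Put 6 in bin 9; 4 remain.
Put 9 in bin 10; 1 remain.
Put 3 in bin 11; 7 remain.
Put 2 in bin 11; 5 remain.
Put 7 in bin 12; 3 remain.
12 bins × 10 = 120; used 84; unused 36.

36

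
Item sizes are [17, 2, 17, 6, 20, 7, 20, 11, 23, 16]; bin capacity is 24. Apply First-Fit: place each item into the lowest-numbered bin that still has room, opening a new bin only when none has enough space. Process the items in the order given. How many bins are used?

17 → bin 1 (remaining 7)
2 → bin 1 (remaining 5)
17 → bin 2 (remaining 7)
6 → bin 2 (remaining 1)
20 → bin 3 (remaining 4)
7 → bin 4 (remaining 17)
20 → bin 5 (remaining 4)
11 → bin 4 (remaining 6)
23 → bin 6 (remaining 1)
16 → bin 7 (remaining 8)

7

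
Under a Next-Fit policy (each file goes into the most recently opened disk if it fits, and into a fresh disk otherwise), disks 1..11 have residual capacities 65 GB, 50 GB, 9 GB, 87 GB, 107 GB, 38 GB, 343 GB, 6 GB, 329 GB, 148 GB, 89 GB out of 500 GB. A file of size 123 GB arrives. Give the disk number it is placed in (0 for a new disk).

Next-Fit only looks at disk 11, which has 89 GB free.
123 GB does not fit, so a new disk is opened.

0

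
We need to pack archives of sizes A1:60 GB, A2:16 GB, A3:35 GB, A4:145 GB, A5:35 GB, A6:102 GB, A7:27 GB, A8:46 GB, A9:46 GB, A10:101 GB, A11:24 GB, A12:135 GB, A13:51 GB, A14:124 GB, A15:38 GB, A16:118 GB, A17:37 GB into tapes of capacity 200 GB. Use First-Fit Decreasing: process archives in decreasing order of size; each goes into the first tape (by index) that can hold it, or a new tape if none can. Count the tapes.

Sorted descending: 145, 135, 124, 118, 102, 101, 60, 51, 46, 46, 38, 37, 35, 35, 27, 24, 16.
tape 1: place 145 GB, 55 GB left
tape 2: place 135 GB, 65 GB left
tape 3: place 124 GB, 76 GB left
tape 4: place 118 GB, 82 GB left
tape 5: place 102 GB, 98 GB left
tape 6: place 101 GB, 99 GB left
tape 2: place 60 GB, 5 GB left
tape 1: place 51 GB, 4 GB left
tape 3: place 46 GB, 30 GB left
tape 4: place 46 GB, 36 GB left
tape 5: place 38 GB, 60 GB left
tape 5: place 37 GB, 23 GB left
tape 4: place 35 GB, 1 GB left
tape 6: place 35 GB, 64 GB left
tape 3: place 27 GB, 3 GB left
tape 6: place 24 GB, 40 GB left
tape 5: place 16 GB, 7 GB left
Final tapes: [145,51] [135,60] [124,46,27] [118,46,35] [102,38,37,16] [101,35,24].

6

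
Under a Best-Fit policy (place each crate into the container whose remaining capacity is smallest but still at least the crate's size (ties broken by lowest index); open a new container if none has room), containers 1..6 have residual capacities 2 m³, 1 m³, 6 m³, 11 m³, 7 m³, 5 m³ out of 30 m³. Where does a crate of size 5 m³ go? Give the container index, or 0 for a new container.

6

Containers with room: container 3 (6 m³), container 4 (11 m³), container 5 (7 m³), container 6 (5 m³).
Tightest fit is container 6 with 5 m³ free.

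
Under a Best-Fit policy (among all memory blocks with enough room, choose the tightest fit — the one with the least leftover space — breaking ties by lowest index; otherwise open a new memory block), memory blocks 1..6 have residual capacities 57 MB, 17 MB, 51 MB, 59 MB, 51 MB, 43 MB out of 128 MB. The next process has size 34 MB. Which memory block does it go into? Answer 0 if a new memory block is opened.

6

Memory blocks with room: memory block 1 (57 MB), memory block 3 (51 MB), memory block 4 (59 MB), memory block 5 (51 MB), memory block 6 (43 MB).
Tightest fit is memory block 6 with 43 MB free.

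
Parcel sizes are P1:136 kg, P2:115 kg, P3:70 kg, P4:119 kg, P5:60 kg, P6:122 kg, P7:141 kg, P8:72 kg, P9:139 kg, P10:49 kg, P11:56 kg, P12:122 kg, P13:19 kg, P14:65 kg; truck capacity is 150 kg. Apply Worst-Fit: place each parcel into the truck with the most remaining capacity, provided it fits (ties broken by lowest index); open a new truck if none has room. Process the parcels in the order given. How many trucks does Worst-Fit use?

P1 (136 kg) → truck 1 (remaining 14 kg)
P2 (115 kg) → truck 2 (remaining 35 kg)
P3 (70 kg) → truck 3 (remaining 80 kg)
P4 (119 kg) → truck 4 (remaining 31 kg)
P5 (60 kg) → truck 3 (remaining 20 kg)
P6 (122 kg) → truck 5 (remaining 28 kg)
P7 (141 kg) → truck 6 (remaining 9 kg)
P8 (72 kg) → truck 7 (remaining 78 kg)
P9 (139 kg) → truck 8 (remaining 11 kg)
P10 (49 kg) → truck 7 (remaining 29 kg)
P11 (56 kg) → truck 9 (remaining 94 kg)
P12 (122 kg) → truck 10 (remaining 28 kg)
P13 (19 kg) → truck 9 (remaining 75 kg)
P14 (65 kg) → truck 9 (remaining 10 kg)
Final trucks: [136] [115] [70,60] [119] [122] [141] [72,49] [139] [56,19,65] [122].

10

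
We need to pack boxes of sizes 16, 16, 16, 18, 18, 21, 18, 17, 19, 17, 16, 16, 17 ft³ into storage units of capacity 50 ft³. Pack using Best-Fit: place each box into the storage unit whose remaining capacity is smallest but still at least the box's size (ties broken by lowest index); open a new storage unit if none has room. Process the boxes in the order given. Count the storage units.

storage unit 1: place 16 ft³, 34 ft³ left
storage unit 1: place 16 ft³, 18 ft³ left
storage unit 1: place 16 ft³, 2 ft³ left
storage unit 2: place 18 ft³, 32 ft³ left
storage unit 2: place 18 ft³, 14 ft³ left
storage unit 3: place 21 ft³, 29 ft³ left
storage unit 3: place 18 ft³, 11 ft³ left
storage unit 4: place 17 ft³, 33 ft³ left
storage unit 4: place 19 ft³, 14 ft³ left
storage unit 5: place 17 ft³, 33 ft³ left
storage unit 5: place 16 ft³, 17 ft³ left
storage unit 5: place 16 ft³, 1 ft³ left
storage unit 6: place 17 ft³, 33 ft³ left
Final storage units: [16,16,16] [18,18] [21,18] [17,19] [17,16,16] [17].

6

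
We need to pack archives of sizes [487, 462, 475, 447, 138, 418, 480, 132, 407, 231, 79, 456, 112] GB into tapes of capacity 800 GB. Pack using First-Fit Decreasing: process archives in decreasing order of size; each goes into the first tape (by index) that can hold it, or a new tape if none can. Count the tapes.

8 tapes

Sorted descending: 487, 480, 475, 462, 456, 447, 418, 407, 231, 138, 132, 112, 79.
487 GB → tape 1 (remaining 313 GB)
480 GB → tape 2 (remaining 320 GB)
475 GB → tape 3 (remaining 325 GB)
462 GB → tape 4 (remaining 338 GB)
456 GB → tape 5 (remaining 344 GB)
447 GB → tape 6 (remaining 353 GB)
418 GB → tape 7 (remaining 382 GB)
407 GB → tape 8 (remaining 393 GB)
231 GB → tape 1 (remaining 82 GB)
138 GB → tape 2 (remaining 182 GB)
132 GB → tape 2 (remaining 50 GB)
112 GB → tape 3 (remaining 213 GB)
79 GB → tape 1 (remaining 3 GB)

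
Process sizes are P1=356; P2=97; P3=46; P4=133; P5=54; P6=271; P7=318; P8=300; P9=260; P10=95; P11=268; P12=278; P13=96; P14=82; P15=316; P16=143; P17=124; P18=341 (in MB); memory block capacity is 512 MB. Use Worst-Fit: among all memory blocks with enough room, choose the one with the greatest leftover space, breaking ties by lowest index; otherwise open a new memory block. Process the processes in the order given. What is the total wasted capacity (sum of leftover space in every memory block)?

P1 (356 MB) → memory block 1 (remaining 156 MB)
P2 (97 MB) → memory block 1 (remaining 59 MB)
P3 (46 MB) → memory block 1 (remaining 13 MB)
P4 (133 MB) → memory block 2 (remaining 379 MB)
P5 (54 MB) → memory block 2 (remaining 325 MB)
P6 (271 MB) → memory block 2 (remaining 54 MB)
P7 (318 MB) → memory block 3 (remaining 194 MB)
P8 (300 MB) → memory block 4 (remaining 212 MB)
P9 (260 MB) → memory block 5 (remaining 252 MB)
P10 (95 MB) → memory block 5 (remaining 157 MB)
P11 (268 MB) → memory block 6 (remaining 244 MB)
P12 (278 MB) → memory block 7 (remaining 234 MB)
P13 (96 MB) → memory block 6 (remaining 148 MB)
P14 (82 MB) → memory block 7 (remaining 152 MB)
P15 (316 MB) → memory block 8 (remaining 196 MB)
P16 (143 MB) → memory block 4 (remaining 69 MB)
P17 (124 MB) → memory block 8 (remaining 72 MB)
P18 (341 MB) → memory block 9 (remaining 171 MB)
9 memory blocks × 512 MB = 4608 MB; used 3578 MB; unused 1030 MB.

1030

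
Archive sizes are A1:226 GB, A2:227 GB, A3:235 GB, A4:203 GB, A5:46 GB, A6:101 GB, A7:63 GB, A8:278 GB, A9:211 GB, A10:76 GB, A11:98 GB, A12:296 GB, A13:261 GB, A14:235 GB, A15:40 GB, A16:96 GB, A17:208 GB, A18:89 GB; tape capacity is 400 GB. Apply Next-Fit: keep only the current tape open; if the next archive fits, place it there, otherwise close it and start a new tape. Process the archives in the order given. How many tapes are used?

10 tapes

Put A1 (226 GB) in tape 1; 174 GB remain.
Put A2 (227 GB) in tape 2; 173 GB remain.
Put A3 (235 GB) in tape 3; 165 GB remain.
Put A4 (203 GB) in tape 4; 197 GB remain.
Put A5 (46 GB) in tape 4; 151 GB remain.
Put A6 (101 GB) in tape 4; 50 GB remain.
Put A7 (63 GB) in tape 5; 337 GB remain.
Put A8 (278 GB) in tape 5; 59 GB remain.
Put A9 (211 GB) in tape 6; 189 GB remain.
Put A10 (76 GB) in tape 6; 113 GB remain.
Put A11 (98 GB) in tape 6; 15 GB remain.
Put A12 (296 GB) in tape 7; 104 GB remain.
Put A13 (261 GB) in tape 8; 139 GB remain.
Put A14 (235 GB) in tape 9; 165 GB remain.
Put A15 (40 GB) in tape 9; 125 GB remain.
Put A16 (96 GB) in tape 9; 29 GB remain.
Put A17 (208 GB) in tape 10; 192 GB remain.
Put A18 (89 GB) in tape 10; 103 GB remain.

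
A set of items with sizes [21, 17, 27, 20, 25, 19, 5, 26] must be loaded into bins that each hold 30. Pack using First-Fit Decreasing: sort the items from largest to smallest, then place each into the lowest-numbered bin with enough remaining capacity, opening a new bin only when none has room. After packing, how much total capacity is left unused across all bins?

50

Sorted descending: 27, 26, 25, 21, 20, 19, 17, 5.
bin 1: place 27, 3 left
bin 2: place 26, 4 left
bin 3: place 25, 5 left
bin 4: place 21, 9 left
bin 5: place 20, 10 left
bin 6: place 19, 11 left
bin 7: place 17, 13 left
bin 3: place 5, 0 left
7 bins × 30 = 210; used 160; unused 50.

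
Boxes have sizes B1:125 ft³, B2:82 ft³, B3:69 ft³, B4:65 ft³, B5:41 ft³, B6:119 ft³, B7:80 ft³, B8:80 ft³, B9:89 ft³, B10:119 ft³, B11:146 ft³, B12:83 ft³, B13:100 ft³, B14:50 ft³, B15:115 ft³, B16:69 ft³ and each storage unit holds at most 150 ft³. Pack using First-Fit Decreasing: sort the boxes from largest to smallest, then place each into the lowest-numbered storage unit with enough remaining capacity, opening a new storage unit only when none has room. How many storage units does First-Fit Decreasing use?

Sorted descending: 146, 125, 119, 119, 115, 100, 89, 83, 82, 80, 80, 69, 69, 65, 50, 41.
146 ft³ → storage unit 1 (remaining 4 ft³)
125 ft³ → storage unit 2 (remaining 25 ft³)
119 ft³ → storage unit 3 (remaining 31 ft³)
119 ft³ → storage unit 4 (remaining 31 ft³)
115 ft³ → storage unit 5 (remaining 35 ft³)
100 ft³ → storage unit 6 (remaining 50 ft³)
89 ft³ → storage unit 7 (remaining 61 ft³)
83 ft³ → storage unit 8 (remaining 67 ft³)
82 ft³ → storage unit 9 (remaining 68 ft³)
80 ft³ → storage unit 10 (remaining 70 ft³)
80 ft³ → storage unit 11 (remaining 70 ft³)
69 ft³ → storage unit 10 (remaining 1 ft³)
69 ft³ → storage unit 11 (remaining 1 ft³)
65 ft³ → storage unit 8 (remaining 2 ft³)
50 ft³ → storage unit 6 (remaining 0 ft³)
41 ft³ → storage unit 7 (remaining 20 ft³)
Final storage units: [146] [125] [119] [119] [115] [100,50] [89,41] [83,65] [82] [80,69] [80,69].

11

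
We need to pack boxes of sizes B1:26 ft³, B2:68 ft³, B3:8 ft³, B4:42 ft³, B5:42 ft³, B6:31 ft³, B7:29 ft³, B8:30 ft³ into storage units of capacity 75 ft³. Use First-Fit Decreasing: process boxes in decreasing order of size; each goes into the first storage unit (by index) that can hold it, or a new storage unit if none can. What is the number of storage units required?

4

Sorted descending: 68, 42, 42, 31, 30, 29, 26, 8.
Put 68 ft³ in storage unit 1; 7 ft³ remain.
Put 42 ft³ in storage unit 2; 33 ft³ remain.
Put 42 ft³ in storage unit 3; 33 ft³ remain.
Put 31 ft³ in storage unit 2; 2 ft³ remain.
Put 30 ft³ in storage unit 3; 3 ft³ remain.
Put 29 ft³ in storage unit 4; 46 ft³ remain.
Put 26 ft³ in storage unit 4; 20 ft³ remain.
Put 8 ft³ in storage unit 4; 12 ft³ remain.
Final storage units: [68] [42,31] [42,30] [29,26,8].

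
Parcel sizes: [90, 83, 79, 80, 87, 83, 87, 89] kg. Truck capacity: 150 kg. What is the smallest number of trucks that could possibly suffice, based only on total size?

5 trucks

Total size = 90 + 83 + 79 + 80 + 87 + 83 + 87 + 89 = 678 kg.
⌈678 / 150⌉ = 5.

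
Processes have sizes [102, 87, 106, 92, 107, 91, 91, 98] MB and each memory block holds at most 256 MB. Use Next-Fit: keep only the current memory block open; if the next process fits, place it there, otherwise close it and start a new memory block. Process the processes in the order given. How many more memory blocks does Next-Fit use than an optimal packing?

Next-Fit: [102,87] [106,92] [107,91] [91,98] → 4 memory blocks.
Total size 774 MB; any packing needs at least ⌈774/256⌉ = 4 memory blocks.
So 4 is already optimal.

0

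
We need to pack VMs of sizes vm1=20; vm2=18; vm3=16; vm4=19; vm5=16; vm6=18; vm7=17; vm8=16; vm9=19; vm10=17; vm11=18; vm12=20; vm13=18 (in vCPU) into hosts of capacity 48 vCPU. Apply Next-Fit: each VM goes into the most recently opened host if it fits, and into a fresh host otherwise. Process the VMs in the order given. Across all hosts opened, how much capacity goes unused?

104

host 1: place vm1 (20 vCPU), 28 vCPU left
host 1: place vm2 (18 vCPU), 10 vCPU left
host 2: place vm3 (16 vCPU), 32 vCPU left
host 2: place vm4 (19 vCPU), 13 vCPU left
host 3: place vm5 (16 vCPU), 32 vCPU left
host 3: place vm6 (18 vCPU), 14 vCPU left
host 4: place vm7 (17 vCPU), 31 vCPU left
host 4: place vm8 (16 vCPU), 15 vCPU left
host 5: place vm9 (19 vCPU), 29 vCPU left
host 5: place vm10 (17 vCPU), 12 vCPU left
host 6: place vm11 (18 vCPU), 30 vCPU left
host 6: place vm12 (20 vCPU), 10 vCPU left
host 7: place vm13 (18 vCPU), 30 vCPU left
7 hosts × 48 vCPU = 336 vCPU; used 232 vCPU; unused 104 vCPU.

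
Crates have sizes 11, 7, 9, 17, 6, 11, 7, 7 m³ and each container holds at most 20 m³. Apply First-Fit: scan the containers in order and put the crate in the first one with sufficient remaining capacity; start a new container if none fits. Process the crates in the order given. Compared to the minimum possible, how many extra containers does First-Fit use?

First-Fit: [11,7] [9,6] [17] [11,7] [7] → 5 containers.
Total size 75 m³; any packing needs at least ⌈75/20⌉ = 4 containers.
An optimal packing achieves that bound: [17] [11,9] [11,7] [7,7,6] → 4 containers.
Excess: 5 − 4 = 1.

1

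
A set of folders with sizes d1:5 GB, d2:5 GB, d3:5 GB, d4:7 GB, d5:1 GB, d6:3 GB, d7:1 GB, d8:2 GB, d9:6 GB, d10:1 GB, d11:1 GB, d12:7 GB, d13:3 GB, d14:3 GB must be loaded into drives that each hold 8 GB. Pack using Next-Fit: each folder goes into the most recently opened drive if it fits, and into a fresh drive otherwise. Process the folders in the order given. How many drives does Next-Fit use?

8 drives

d1 (5 GB) → drive 1 (remaining 3 GB)
d2 (5 GB) → drive 2 (remaining 3 GB)
d3 (5 GB) → drive 3 (remaining 3 GB)
d4 (7 GB) → drive 4 (remaining 1 GB)
d5 (1 GB) → drive 4 (remaining 0 GB)
d6 (3 GB) → drive 5 (remaining 5 GB)
d7 (1 GB) → drive 5 (remaining 4 GB)
d8 (2 GB) → drive 5 (remaining 2 GB)
d9 (6 GB) → drive 6 (remaining 2 GB)
d10 (1 GB) → drive 6 (remaining 1 GB)
d11 (1 GB) → drive 6 (remaining 0 GB)
d12 (7 GB) → drive 7 (remaining 1 GB)
d13 (3 GB) → drive 8 (remaining 5 GB)
d14 (3 GB) → drive 8 (remaining 2 GB)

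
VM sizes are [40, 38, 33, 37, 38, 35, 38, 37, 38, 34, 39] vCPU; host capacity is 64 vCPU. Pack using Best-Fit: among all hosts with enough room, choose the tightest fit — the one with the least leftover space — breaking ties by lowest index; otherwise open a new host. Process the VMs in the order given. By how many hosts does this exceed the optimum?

Best-Fit: [40] [38] [33] [37] [38] [35] [38] [37] [38] [34] [39] → 11 hosts.
11 VMs exceed 32 vCPU (half the capacity), and no two of those can share a host, so at least 11 hosts are needed.
So 11 is already optimal.

0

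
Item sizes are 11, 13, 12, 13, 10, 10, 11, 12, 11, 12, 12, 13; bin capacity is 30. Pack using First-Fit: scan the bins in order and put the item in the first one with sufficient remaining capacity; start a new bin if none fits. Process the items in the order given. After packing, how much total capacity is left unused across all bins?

40

Put 11 in bin 1; 19 remain.
Put 13 in bin 1; 6 remain.
Put 12 in bin 2; 18 remain.
Put 13 in bin 2; 5 remain.
Put 10 in bin 3; 20 remain.
Put 10 in bin 3; 10 remain.
Put 11 in bin 4; 19 remain.
Put 12 in bin 4; 7 remain.
Put 11 in bin 5; 19 remain.
Put 12 in bin 5; 7 remain.
Put 12 in bin 6; 18 remain.
Put 13 in bin 6; 5 remain.
6 bins × 30 = 180; used 140; unused 40.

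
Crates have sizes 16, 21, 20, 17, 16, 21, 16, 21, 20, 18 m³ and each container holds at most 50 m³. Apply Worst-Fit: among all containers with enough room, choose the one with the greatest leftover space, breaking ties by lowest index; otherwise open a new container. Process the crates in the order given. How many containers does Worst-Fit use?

5

Put 16 m³ in container 1; 34 m³ remain.
Put 21 m³ in container 1; 13 m³ remain.
Put 20 m³ in container 2; 30 m³ remain.
Put 17 m³ in container 2; 13 m³ remain.
Put 16 m³ in container 3; 34 m³ remain.
Put 21 m³ in container 3; 13 m³ remain.
Put 16 m³ in container 4; 34 m³ remain.
Put 21 m³ in container 4; 13 m³ remain.
Put 20 m³ in container 5; 30 m³ remain.
Put 18 m³ in container 5; 12 m³ remain.
Final containers: [16,21] [20,17] [16,21] [16,21] [20,18].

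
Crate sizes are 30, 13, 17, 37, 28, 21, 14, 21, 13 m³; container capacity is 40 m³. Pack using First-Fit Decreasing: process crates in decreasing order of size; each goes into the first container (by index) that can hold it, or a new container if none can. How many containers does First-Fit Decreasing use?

Sorted descending: 37, 30, 28, 21, 21, 17, 14, 13, 13.
container 1: place 37 m³, 3 m³ left
container 2: place 30 m³, 10 m³ left
container 3: place 28 m³, 12 m³ left
container 4: place 21 m³, 19 m³ left
container 5: place 21 m³, 19 m³ left
container 4: place 17 m³, 2 m³ left
container 5: place 14 m³, 5 m³ left
container 6: place 13 m³, 27 m³ left
container 6: place 13 m³, 14 m³ left
Final containers: [37] [30] [28] [21,17] [21,14] [13,13].

6 containers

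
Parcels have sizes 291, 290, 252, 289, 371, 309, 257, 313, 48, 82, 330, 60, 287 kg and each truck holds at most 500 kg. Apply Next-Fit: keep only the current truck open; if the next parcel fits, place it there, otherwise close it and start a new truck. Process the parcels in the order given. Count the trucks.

291 kg → truck 1 (remaining 209 kg)
290 kg → truck 2 (remaining 210 kg)
252 kg → truck 3 (remaining 248 kg)
289 kg → truck 4 (remaining 211 kg)
371 kg → truck 5 (remaining 129 kg)
309 kg → truck 6 (remaining 191 kg)
257 kg → truck 7 (remaining 243 kg)
313 kg → truck 8 (remaining 187 kg)
48 kg → truck 8 (remaining 139 kg)
82 kg → truck 8 (remaining 57 kg)
330 kg → truck 9 (remaining 170 kg)
60 kg → truck 9 (remaining 110 kg)
287 kg → truck 10 (remaining 213 kg)
Final trucks: [291] [290] [252] [289] [371] [309] [257] [313,48,82] [330,60] [287].

10 trucks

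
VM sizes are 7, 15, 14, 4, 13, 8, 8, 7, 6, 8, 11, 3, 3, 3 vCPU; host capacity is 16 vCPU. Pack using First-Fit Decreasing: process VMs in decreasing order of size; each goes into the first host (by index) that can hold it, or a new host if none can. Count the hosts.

Sorted descending: 15, 14, 13, 11, 8, 8, 8, 7, 7, 6, 4, 3, 3, 3.
15 vCPU → host 1 (remaining 1 vCPU)
14 vCPU → host 2 (remaining 2 vCPU)
13 vCPU → host 3 (remaining 3 vCPU)
11 vCPU → host 4 (remaining 5 vCPU)
8 vCPU → host 5 (remaining 8 vCPU)
8 vCPU → host 5 (remaining 0 vCPU)
8 vCPU → host 6 (remaining 8 vCPU)
7 vCPU → host 6 (remaining 1 vCPU)
7 vCPU → host 7 (remaining 9 vCPU)
6 vCPU → host 7 (remaining 3 vCPU)
4 vCPU → host 4 (remaining 1 vCPU)
3 vCPU → host 3 (remaining 0 vCPU)
3 vCPU → host 7 (remaining 0 vCPU)
3 vCPU → host 8 (remaining 13 vCPU)

8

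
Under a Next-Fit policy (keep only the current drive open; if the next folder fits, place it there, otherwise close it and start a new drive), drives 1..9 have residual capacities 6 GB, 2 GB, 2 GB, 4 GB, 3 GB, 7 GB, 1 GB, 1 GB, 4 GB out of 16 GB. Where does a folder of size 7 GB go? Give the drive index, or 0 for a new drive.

Next-Fit only looks at drive 9, which has 4 GB free.
7 GB does not fit, so a new drive is opened.

0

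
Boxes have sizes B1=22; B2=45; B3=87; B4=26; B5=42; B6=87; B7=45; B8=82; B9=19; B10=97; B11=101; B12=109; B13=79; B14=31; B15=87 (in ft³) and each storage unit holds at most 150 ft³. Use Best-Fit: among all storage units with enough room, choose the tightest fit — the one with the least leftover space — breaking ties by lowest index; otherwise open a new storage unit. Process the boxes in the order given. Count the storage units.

Put B1 (22 ft³) in storage unit 1; 128 ft³ remain.
Put B2 (45 ft³) in storage unit 1; 83 ft³ remain.
Put B3 (87 ft³) in storage unit 2; 63 ft³ remain.
Put B4 (26 ft³) in storage unit 2; 37 ft³ remain.
Put B5 (42 ft³) in storage unit 1; 41 ft³ remain.
Put B6 (87 ft³) in storage unit 3; 63 ft³ remain.
Put B7 (45 ft³) in storage unit 3; 18 ft³ remain.
Put B8 (82 ft³) in storage unit 4; 68 ft³ remain.
Put B9 (19 ft³) in storage unit 2; 18 ft³ remain.
Put B10 (97 ft³) in storage unit 5; 53 ft³ remain.
Put B11 (101 ft³) in storage unit 6; 49 ft³ remain.
Put B12 (109 ft³) in storage unit 7; 41 ft³ remain.
Put B13 (79 ft³) in storage unit 8; 71 ft³ remain.
Put B14 (31 ft³) in storage unit 1; 10 ft³ remain.
Put B15 (87 ft³) in storage unit 9; 63 ft³ remain.

9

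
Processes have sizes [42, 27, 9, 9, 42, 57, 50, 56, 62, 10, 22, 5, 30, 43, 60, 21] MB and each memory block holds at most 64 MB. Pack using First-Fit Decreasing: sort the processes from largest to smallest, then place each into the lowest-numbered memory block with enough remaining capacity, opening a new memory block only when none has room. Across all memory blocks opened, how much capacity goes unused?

31

Sorted descending: 62, 60, 57, 56, 50, 43, 42, 42, 30, 27, 22, 21, 10, 9, 9, 5.
Put 62 MB in memory block 1; 2 MB remain.
Put 60 MB in memory block 2; 4 MB remain.
Put 57 MB in memory block 3; 7 MB remain.
Put 56 MB in memory block 4; 8 MB remain.
Put 50 MB in memory block 5; 14 MB remain.
Put 43 MB in memory block 6; 21 MB remain.
Put 42 MB in memory block 7; 22 MB remain.
Put 42 MB in memory block 8; 22 MB remain.
Put 30 MB in memory block 9; 34 MB remain.
Put 27 MB in memory block 9; 7 MB remain.
Put 22 MB in memory block 7; 0 MB remain.
Put 21 MB in memory block 6; 0 MB remain.
Put 10 MB in memory block 5; 4 MB remain.
Put 9 MB in memory block 8; 13 MB remain.
Put 9 MB in memory block 8; 4 MB remain.
Put 5 MB in memory block 3; 2 MB remain.
9 memory blocks × 64 MB = 576 MB; used 545 MB; unused 31 MB.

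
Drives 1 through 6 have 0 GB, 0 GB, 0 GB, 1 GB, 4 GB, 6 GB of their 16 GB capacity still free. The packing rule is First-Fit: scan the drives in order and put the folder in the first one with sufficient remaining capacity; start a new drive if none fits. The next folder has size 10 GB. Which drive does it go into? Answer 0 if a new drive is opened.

No drive has ≥ 10 GB free, so a new drive is opened.

0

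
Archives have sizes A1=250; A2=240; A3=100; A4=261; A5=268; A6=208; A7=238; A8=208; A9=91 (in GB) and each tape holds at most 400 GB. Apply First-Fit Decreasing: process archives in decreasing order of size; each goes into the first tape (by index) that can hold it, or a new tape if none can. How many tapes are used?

Sorted descending: 268, 261, 250, 240, 238, 208, 208, 100, 91.
268 GB → tape 1 (remaining 132 GB)
261 GB → tape 2 (remaining 139 GB)
250 GB → tape 3 (remaining 150 GB)
240 GB → tape 4 (remaining 160 GB)
238 GB → tape 5 (remaining 162 GB)
208 GB → tape 6 (remaining 192 GB)
208 GB → tape 7 (remaining 192 GB)
100 GB → tape 1 (remaining 32 GB)
91 GB → tape 2 (remaining 48 GB)

7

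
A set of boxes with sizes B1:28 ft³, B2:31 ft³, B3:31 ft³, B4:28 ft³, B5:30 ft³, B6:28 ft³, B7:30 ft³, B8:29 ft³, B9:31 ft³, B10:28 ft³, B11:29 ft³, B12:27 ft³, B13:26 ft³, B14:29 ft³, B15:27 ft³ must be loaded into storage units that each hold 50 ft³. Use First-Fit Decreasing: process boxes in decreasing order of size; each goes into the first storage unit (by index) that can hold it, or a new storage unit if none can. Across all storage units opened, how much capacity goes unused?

318

Sorted descending: 31, 31, 31, 30, 30, 29, 29, 29, 28, 28, 28, 28, 27, 27, 26.
storage unit 1: place 31 ft³, 19 ft³ left
storage unit 2: place 31 ft³, 19 ft³ left
storage unit 3: place 31 ft³, 19 ft³ left
storage unit 4: place 30 ft³, 20 ft³ left
storage unit 5: place 30 ft³, 20 ft³ left
storage unit 6: place 29 ft³, 21 ft³ left
storage unit 7: place 29 ft³, 21 ft³ left
storage unit 8: place 29 ft³, 21 ft³ left
storage unit 9: place 28 ft³, 22 ft³ left
storage unit 10: place 28 ft³, 22 ft³ left
storage unit 11: place 28 ft³, 22 ft³ left
storage unit 12: place 28 ft³, 22 ft³ left
storage unit 13: place 27 ft³, 23 ft³ left
storage unit 14: place 27 ft³, 23 ft³ left
storage unit 15: place 26 ft³, 24 ft³ left
15 storage units × 50 ft³ = 750 ft³; used 432 ft³; unused 318 ft³.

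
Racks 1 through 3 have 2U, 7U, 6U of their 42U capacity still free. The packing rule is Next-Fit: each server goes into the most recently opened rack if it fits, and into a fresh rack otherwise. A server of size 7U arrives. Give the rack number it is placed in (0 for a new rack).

Next-Fit only looks at rack 3, which has 6U free.
7U does not fit, so a new rack is opened.

0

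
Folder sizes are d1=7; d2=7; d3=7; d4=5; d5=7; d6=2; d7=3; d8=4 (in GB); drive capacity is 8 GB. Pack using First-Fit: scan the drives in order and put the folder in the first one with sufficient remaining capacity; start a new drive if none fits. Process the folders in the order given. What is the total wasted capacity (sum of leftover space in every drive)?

6

drive 1: place d1 (7 GB), 1 GB left
drive 2: place d2 (7 GB), 1 GB left
drive 3: place d3 (7 GB), 1 GB left
drive 4: place d4 (5 GB), 3 GB left
drive 5: place d5 (7 GB), 1 GB left
drive 4: place d6 (2 GB), 1 GB left
drive 6: place d7 (3 GB), 5 GB left
drive 6: place d8 (4 GB), 1 GB left
6 drives × 8 GB = 48 GB; used 42 GB; unused 6 GB.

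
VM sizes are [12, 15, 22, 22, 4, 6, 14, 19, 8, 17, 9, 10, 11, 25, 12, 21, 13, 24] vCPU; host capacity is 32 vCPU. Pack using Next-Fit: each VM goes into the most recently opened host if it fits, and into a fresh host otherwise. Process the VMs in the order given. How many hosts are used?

12 hosts

Put 12 vCPU in host 1; 20 vCPU remain.
Put 15 vCPU in host 1; 5 vCPU remain.
Put 22 vCPU in host 2; 10 vCPU remain.
Put 22 vCPU in host 3; 10 vCPU remain.
Put 4 vCPU in host 3; 6 vCPU remain.
Put 6 vCPU in host 3; 0 vCPU remain.
Put 14 vCPU in host 4; 18 vCPU remain.
Put 19 vCPU in host 5; 13 vCPU remain.
Put 8 vCPU in host 5; 5 vCPU remain.
Put 17 vCPU in host 6; 15 vCPU remain.
Put 9 vCPU in host 6; 6 vCPU remain.
Put 10 vCPU in host 7; 22 vCPU remain.
Put 11 vCPU in host 7; 11 vCPU remain.
Put 25 vCPU in host 8; 7 vCPU remain.
Put 12 vCPU in host 9; 20 vCPU remain.
Put 21 vCPU in host 10; 11 vCPU remain.
Put 13 vCPU in host 11; 19 vCPU remain.
Put 24 vCPU in host 12; 8 vCPU remain.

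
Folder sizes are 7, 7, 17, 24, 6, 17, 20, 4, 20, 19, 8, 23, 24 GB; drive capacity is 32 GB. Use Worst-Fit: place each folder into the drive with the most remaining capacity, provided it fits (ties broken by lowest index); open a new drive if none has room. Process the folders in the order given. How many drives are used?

7 GB → drive 1 (remaining 25 GB)
7 GB → drive 1 (remaining 18 GB)
17 GB → drive 1 (remaining 1 GB)
24 GB → drive 2 (remaining 8 GB)
6 GB → drive 2 (remaining 2 GB)
17 GB → drive 3 (remaining 15 GB)
20 GB → drive 4 (remaining 12 GB)
4 GB → drive 3 (remaining 11 GB)
20 GB → drive 5 (remaining 12 GB)
19 GB → drive 6 (remaining 13 GB)
8 GB → drive 6 (remaining 5 GB)
23 GB → drive 7 (remaining 9 GB)
24 GB → drive 8 (remaining 8 GB)
Final drives: [7,7,17] [24,6] [17,4] [20] [20] [19,8] [23] [24].

8 drives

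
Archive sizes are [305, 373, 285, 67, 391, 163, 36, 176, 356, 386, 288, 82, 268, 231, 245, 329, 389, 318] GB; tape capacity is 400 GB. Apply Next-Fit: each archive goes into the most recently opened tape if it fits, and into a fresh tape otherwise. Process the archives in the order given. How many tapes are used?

305 GB → tape 1 (remaining 95 GB)
373 GB → tape 2 (remaining 27 GB)
285 GB → tape 3 (remaining 115 GB)
67 GB → tape 3 (remaining 48 GB)
391 GB → tape 4 (remaining 9 GB)
163 GB → tape 5 (remaining 237 GB)
36 GB → tape 5 (remaining 201 GB)
176 GB → tape 5 (remaining 25 GB)
356 GB → tape 6 (remaining 44 GB)
386 GB → tape 7 (remaining 14 GB)
288 GB → tape 8 (remaining 112 GB)
82 GB → tape 8 (remaining 30 GB)
268 GB → tape 9 (remaining 132 GB)
231 GB → tape 10 (remaining 169 GB)
245 GB → tape 11 (remaining 155 GB)
329 GB → tape 12 (remaining 71 GB)
389 GB → tape 13 (remaining 11 GB)
318 GB → tape 14 (remaining 82 GB)

14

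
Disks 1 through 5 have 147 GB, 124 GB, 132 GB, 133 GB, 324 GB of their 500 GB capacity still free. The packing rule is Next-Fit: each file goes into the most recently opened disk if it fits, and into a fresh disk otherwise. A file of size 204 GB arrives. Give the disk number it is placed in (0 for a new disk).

5

Next-Fit only looks at disk 5, which has 324 GB free.
204 GB fits there.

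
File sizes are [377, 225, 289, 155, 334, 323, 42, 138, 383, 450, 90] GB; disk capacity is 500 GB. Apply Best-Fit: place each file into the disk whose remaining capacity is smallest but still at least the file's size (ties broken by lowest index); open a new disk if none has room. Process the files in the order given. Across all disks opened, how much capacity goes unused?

694

377 GB → disk 1 (remaining 123 GB)
225 GB → disk 2 (remaining 275 GB)
289 GB → disk 3 (remaining 211 GB)
155 GB → disk 3 (remaining 56 GB)
334 GB → disk 4 (remaining 166 GB)
323 GB → disk 5 (remaining 177 GB)
42 GB → disk 3 (remaining 14 GB)
138 GB → disk 4 (remaining 28 GB)
383 GB → disk 6 (remaining 117 GB)
450 GB → disk 7 (remaining 50 GB)
90 GB → disk 6 (remaining 27 GB)
7 disks × 500 GB = 3500 GB; used 2806 GB; unused 694 GB.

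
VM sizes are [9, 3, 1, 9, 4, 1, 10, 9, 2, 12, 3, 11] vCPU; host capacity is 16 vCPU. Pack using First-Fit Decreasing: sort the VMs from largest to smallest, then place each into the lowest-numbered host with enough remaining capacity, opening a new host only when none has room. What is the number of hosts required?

Sorted descending: 12, 11, 10, 9, 9, 9, 4, 3, 3, 2, 1, 1.
12 vCPU → host 1 (remaining 4 vCPU)
11 vCPU → host 2 (remaining 5 vCPU)
10 vCPU → host 3 (remaining 6 vCPU)
9 vCPU → host 4 (remaining 7 vCPU)
9 vCPU → host 5 (remaining 7 vCPU)
9 vCPU → host 6 (remaining 7 vCPU)
4 vCPU → host 1 (remaining 0 vCPU)
3 vCPU → host 2 (remaining 2 vCPU)
3 vCPU → host 3 (remaining 3 vCPU)
2 vCPU → host 2 (remaining 0 vCPU)
1 vCPU → host 3 (remaining 2 vCPU)
1 vCPU → host 3 (remaining 1 vCPU)
Final hosts: [12,4] [11,3,2] [10,3,1,1] [9] [9] [9].

6 hosts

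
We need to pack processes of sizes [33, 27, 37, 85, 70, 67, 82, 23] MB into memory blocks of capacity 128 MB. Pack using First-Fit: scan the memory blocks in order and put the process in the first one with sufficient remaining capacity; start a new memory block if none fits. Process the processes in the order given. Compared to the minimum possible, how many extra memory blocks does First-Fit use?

1

First-Fit: [33,27,37,23] [85] [70] [67] [82] → 5 memory blocks.
Total size 424 MB; any packing needs at least ⌈424/128⌉ = 4 memory blocks.
An optimal packing achieves that bound: [85,37] [82,33] [70,27,23] [67] → 4 memory blocks.
Excess: 5 − 4 = 1.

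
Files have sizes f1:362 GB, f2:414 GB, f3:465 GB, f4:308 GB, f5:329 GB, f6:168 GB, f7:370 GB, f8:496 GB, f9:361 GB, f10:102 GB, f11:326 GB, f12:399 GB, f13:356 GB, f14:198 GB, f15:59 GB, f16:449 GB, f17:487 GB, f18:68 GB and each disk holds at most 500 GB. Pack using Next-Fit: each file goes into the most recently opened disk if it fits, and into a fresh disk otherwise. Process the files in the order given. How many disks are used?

15

f1 (362 GB) → disk 1 (remaining 138 GB)
f2 (414 GB) → disk 2 (remaining 86 GB)
f3 (465 GB) → disk 3 (remaining 35 GB)
f4 (308 GB) → disk 4 (remaining 192 GB)
f5 (329 GB) → disk 5 (remaining 171 GB)
f6 (168 GB) → disk 5 (remaining 3 GB)
f7 (370 GB) → disk 6 (remaining 130 GB)
f8 (496 GB) → disk 7 (remaining 4 GB)
f9 (361 GB) → disk 8 (remaining 139 GB)
f10 (102 GB) → disk 8 (remaining 37 GB)
f11 (326 GB) → disk 9 (remaining 174 GB)
f12 (399 GB) → disk 10 (remaining 101 GB)
f13 (356 GB) → disk 11 (remaining 144 GB)
f14 (198 GB) → disk 12 (remaining 302 GB)
f15 (59 GB) → disk 12 (remaining 243 GB)
f16 (449 GB) → disk 13 (remaining 51 GB)
f17 (487 GB) → disk 14 (remaining 13 GB)
f18 (68 GB) → disk 15 (remaining 432 GB)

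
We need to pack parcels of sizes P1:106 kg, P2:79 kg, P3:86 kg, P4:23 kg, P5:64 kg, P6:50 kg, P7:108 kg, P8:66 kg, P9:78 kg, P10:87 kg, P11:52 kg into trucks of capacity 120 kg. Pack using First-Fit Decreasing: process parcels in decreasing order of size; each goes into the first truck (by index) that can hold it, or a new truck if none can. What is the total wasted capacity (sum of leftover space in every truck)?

161

Sorted descending: 108, 106, 87, 86, 79, 78, 66, 64, 52, 50, 23.
Put 108 kg in truck 1; 12 kg remain.
Put 106 kg in truck 2; 14 kg remain.
Put 87 kg in truck 3; 33 kg remain.
Put 86 kg in truck 4; 34 kg remain.
Put 79 kg in truck 5; 41 kg remain.
Put 78 kg in truck 6; 42 kg remain.
Put 66 kg in truck 7; 54 kg remain.
Put 64 kg in truck 8; 56 kg remain.
Put 52 kg in truck 7; 2 kg remain.
Put 50 kg in truck 8; 6 kg remain.
Put 23 kg in truck 3; 10 kg remain.
8 trucks × 120 kg = 960 kg; used 799 kg; unused 161 kg.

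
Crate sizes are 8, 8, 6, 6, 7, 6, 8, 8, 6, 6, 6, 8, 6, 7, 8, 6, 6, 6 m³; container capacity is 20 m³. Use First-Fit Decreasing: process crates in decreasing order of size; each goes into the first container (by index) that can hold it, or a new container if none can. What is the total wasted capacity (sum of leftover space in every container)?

18

Sorted descending: 8, 8, 8, 8, 8, 8, 7, 7, 6, 6, 6, 6, 6, 6, 6, 6, 6, 6.
container 1: place 8 m³, 12 m³ left
container 1: place 8 m³, 4 m³ left
container 2: place 8 m³, 12 m³ left
container 2: place 8 m³, 4 m³ left
container 3: place 8 m³, 12 m³ left
container 3: place 8 m³, 4 m³ left
container 4: place 7 m³, 13 m³ left
container 4: place 7 m³, 6 m³ left
container 4: place 6 m³, 0 m³ left
container 5: place 6 m³, 14 m³ left
container 5: place 6 m³, 8 m³ left
container 5: place 6 m³, 2 m³ left
container 6: place 6 m³, 14 m³ left
container 6: place 6 m³, 8 m³ left
container 6: place 6 m³, 2 m³ left
container 7: place 6 m³, 14 m³ left
container 7: place 6 m³, 8 m³ left
container 7: place 6 m³, 2 m³ left
7 containers × 20 m³ = 140 m³; used 122 m³; unused 18 m³.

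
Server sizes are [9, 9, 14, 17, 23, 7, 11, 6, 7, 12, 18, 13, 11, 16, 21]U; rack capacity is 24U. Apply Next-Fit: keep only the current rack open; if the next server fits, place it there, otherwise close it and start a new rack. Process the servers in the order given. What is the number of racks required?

Put 9U in rack 1; 15U remain.
Put 9U in rack 1; 6U remain.
Put 14U in rack 2; 10U remain.
Put 17U in rack 3; 7U remain.
Put 23U in rack 4; 1U remain.
Put 7U in rack 5; 17U remain.
Put 11U in rack 5; 6U remain.
Put 6U in rack 5; 0U remain.
Put 7U in rack 6; 17U remain.
Put 12U in rack 6; 5U remain.
Put 18U in rack 7; 6U remain.
Put 13U in rack 8; 11U remain.
Put 11U in rack 8; 0U remain.
Put 16U in rack 9; 8U remain.
Put 21U in rack 10; 3U remain.

10 racks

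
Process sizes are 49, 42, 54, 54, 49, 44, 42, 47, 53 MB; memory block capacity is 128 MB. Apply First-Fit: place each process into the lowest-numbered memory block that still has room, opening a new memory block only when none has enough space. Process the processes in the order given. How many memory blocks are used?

Put 49 MB in memory block 1; 79 MB remain.
Put 42 MB in memory block 1; 37 MB remain.
Put 54 MB in memory block 2; 74 MB remain.
Put 54 MB in memory block 2; 20 MB remain.
Put 49 MB in memory block 3; 79 MB remain.
Put 44 MB in memory block 3; 35 MB remain.
Put 42 MB in memory block 4; 86 MB remain.
Put 47 MB in memory block 4; 39 MB remain.
Put 53 MB in memory block 5; 75 MB remain.
Final memory blocks: [49,42] [54,54] [49,44] [42,47] [53].

5 memory blocks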